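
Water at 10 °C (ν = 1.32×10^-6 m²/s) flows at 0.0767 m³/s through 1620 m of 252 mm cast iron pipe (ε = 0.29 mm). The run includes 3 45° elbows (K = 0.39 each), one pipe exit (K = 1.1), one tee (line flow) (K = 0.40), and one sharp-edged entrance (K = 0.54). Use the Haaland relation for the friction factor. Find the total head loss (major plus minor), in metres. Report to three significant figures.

H_L ≈ 16.8 m

V = 4Q/(πD²) = 1.538 m/s; V²/2g = 0.1205 m
Re = 2.94×10^5, ε/D = 0.00115 → f = 0.02115 (Haaland)
Major: h_f = f(L/D)·V²/2g = 0.02115·6429·0.1205 = 16.39 m
Minor: ΣK = 3.21; h_m = ΣK·V²/2g = 0.3869 m
Total H_L = 16.39 + 0.3869 = 16.78 m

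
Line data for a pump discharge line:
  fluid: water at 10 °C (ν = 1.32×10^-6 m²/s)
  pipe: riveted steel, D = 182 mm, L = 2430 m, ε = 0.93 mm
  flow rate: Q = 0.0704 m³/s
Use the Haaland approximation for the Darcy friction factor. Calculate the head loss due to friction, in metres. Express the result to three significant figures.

h_f ≈ 154 m

V = 4Q/(πD²) = 4·0.0704/(π·0.182²) = 2.706 m/s
Re = VD/ν = 2.706·0.182/1.32×10^-6 = 3.73×10^5 → turbulent
ε/D = 0.93/182 = 0.00511
Haaland: f = 0.03086
h_f = f(L/D)V²/(2g) = 0.03086·(2430/0.182)·2.706²/(2·9.81) = 153.8 m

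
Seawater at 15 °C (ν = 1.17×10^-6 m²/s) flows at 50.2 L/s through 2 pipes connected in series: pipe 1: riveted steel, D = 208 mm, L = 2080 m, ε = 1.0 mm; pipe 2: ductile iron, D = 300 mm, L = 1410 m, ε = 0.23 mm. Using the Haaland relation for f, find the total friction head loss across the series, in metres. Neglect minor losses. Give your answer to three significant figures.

Pipe 1: V = 1.477 m/s, Re = 2.63×10^5, ε/D = 0.00481, f = 0.03041, h_1 = f(L/D)V²/2g = 33.83 m
Pipe 2: V = 0.7102 m/s, Re = 1.82×10^5, ε/D = 7.67×10^-4, f = 0.02005, h_2 = f(L/D)V²/2g = 2.423 m
Series → Q common, losses add: H = Σh = 36.25 m

H ≈ 36.3 m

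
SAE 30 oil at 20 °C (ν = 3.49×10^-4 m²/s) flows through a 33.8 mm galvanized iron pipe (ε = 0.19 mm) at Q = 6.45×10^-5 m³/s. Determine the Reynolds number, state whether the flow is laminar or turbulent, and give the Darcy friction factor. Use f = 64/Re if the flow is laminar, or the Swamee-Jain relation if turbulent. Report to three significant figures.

V = 4Q/(πD²) = 0.07188 m/s
Re = VD/ν = 0.07188·0.0338/3.49×10^-4 = 6.96
Re < 2300 → laminar → f = 64/Re = 9.193

Re ≈ 6.96; laminar; f = 64/Re ≈ 9.19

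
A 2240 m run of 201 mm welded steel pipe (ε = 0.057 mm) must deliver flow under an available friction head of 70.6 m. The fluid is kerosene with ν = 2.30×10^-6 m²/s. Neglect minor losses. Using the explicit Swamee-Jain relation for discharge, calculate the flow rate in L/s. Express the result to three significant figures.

Q ≈ 85.0 L/s

Swamee-Jain (Type II): Q = -0.965·√(gD⁵h_f/L)·ln[ε/(3.7D) + √(3.17ν²L/(gD³h_f))]
√(gD⁵h_f/L) = √(9.81·0.201⁵·70.6/2240) = 0.01007
ε/(3.7D) = 7.66×10^-5; √(3.17ν²L/(gD³h_f)) = 8.17×10^-5
Q = -0.965·0.01007·ln(1.584×10^-4) = 0.08505 m³/s
Check: V = 2.68 m/s, Re = 2.34×10^5, f = 0.01738, h_f = 70.9 m ≈ 70.6 m ✓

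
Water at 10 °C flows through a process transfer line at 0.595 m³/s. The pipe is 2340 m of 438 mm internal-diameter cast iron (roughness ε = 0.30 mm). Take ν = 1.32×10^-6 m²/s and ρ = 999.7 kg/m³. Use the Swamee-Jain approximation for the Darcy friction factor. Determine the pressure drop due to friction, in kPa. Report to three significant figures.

V = 4Q/(πD²) = 4·0.595/(π·0.438²) = 3.949 m/s
Re = VD/ν = 3.949·0.438/1.32×10^-6 = 1.31×10^6 → turbulent
ε/D = 0.30/438 = 6.85×10^-4
Swamee-Jain: f = 0.01834
h_f = f(L/D)V²/(2g) = 0.01834·(2340/0.438)·3.949²/(2·9.81) = 77.86 m
Δp = ρg·h_f = 999.7·9.81·77.86 = 763.6 kPa

Δp ≈ 764 kPa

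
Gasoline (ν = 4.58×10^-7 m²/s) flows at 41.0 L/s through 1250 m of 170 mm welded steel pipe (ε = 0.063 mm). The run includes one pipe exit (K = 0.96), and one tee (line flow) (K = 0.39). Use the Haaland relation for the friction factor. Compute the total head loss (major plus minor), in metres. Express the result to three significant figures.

H_L ≈ 20.3 m

V = 4Q/(πD²) = 1.806 m/s; V²/2g = 0.1663 m
Re = 6.70×10^5, ε/D = 3.71×10^-4 → f = 0.01645 (Haaland)
Major: h_f = f(L/D)·V²/2g = 0.01645·7353·0.1663 = 20.12 m
Minor: ΣK = 1.35; h_m = ΣK·V²/2g = 0.2245 m
Total H_L = 20.12 + 0.2245 = 20.34 m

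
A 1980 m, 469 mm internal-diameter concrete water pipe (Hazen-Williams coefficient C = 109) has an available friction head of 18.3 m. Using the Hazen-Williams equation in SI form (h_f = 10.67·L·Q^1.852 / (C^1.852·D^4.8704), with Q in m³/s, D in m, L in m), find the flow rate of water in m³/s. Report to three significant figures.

Rearranging: Q = [h_f·C^1.852·D^4.8704 / (10.67·L)]^(1/1.852)
Q = [18.3·109^1.852·0.469^4.8704 / (10.67·1980)]^0.540 = 0.3305 m³/s

Q ≈ 0.330 m³/s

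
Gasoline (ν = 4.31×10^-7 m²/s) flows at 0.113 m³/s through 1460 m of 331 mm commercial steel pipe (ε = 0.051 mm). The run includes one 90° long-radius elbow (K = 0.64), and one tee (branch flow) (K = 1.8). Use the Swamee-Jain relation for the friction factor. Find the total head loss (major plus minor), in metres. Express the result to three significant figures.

V = 4Q/(πD²) = 1.313 m/s; V²/2g = 0.08790 m
Re = 1.01×10^6, ε/D = 1.54×10^-4 → f = 0.01423 (Swamee-Jain)
Major: h_f = f(L/D)·V²/2g = 0.01423·4411·0.08790 = 5.516 m
Minor: ΣK = 2.44; h_m = ΣK·V²/2g = 0.2145 m
Total H_L = 5.516 + 0.2145 = 5.731 m

H_L ≈ 5.73 m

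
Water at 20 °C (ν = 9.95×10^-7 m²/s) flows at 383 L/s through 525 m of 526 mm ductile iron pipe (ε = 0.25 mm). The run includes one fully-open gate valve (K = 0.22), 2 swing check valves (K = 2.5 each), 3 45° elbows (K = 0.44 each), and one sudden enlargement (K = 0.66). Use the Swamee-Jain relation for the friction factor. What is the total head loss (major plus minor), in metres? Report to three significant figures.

H_L ≈ 3.85 m

V = 4Q/(πD²) = 1.763 m/s; V²/2g = 0.1583 m
Re = 9.32×10^5, ε/D = 4.75×10^-4 → f = 0.01717 (Swamee-Jain)
Major: h_f = f(L/D)·V²/2g = 0.01717·998.1·0.1583 = 2.713 m
Minor: ΣK = 7.20; h_m = ΣK·V²/2g = 1.140 m
Total H_L = 2.713 + 1.140 = 3.853 m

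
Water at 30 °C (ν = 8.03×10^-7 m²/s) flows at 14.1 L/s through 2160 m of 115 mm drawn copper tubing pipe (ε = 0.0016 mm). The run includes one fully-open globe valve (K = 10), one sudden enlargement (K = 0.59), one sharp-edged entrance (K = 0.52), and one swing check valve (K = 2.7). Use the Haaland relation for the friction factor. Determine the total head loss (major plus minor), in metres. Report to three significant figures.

V = 4Q/(πD²) = 1.357 m/s; V²/2g = 0.09392 m
Re = 1.94×10^5, ε/D = 1.39×10^-5 → f = 0.01567 (Haaland)
Major: h_f = f(L/D)·V²/2g = 0.01567·18783·0.09392 = 27.64 m
Minor: ΣK = 13.8; h_m = ΣK·V²/2g = 1.297 m
Total H_L = 27.64 + 1.297 = 28.94 m

H_L ≈ 28.9 m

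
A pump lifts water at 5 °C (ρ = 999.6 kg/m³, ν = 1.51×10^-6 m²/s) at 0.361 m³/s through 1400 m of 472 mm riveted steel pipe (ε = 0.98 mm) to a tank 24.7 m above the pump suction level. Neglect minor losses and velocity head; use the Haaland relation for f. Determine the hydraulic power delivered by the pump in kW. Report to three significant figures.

V = 4Q/(πD²) = 2.063 m/s; Re = 6.45×10^5; ε/D = 0.00208; f = 0.02395
h_f = f(L/D)V²/2g = 15.41 m
Total head H = z + h_f = 24.7 + 15.41 = 40.11 m
P_hyd = ρgQH = 999.6·9.81·0.361·40.11 = 142.0 kW

P_hyd ≈ 142 kW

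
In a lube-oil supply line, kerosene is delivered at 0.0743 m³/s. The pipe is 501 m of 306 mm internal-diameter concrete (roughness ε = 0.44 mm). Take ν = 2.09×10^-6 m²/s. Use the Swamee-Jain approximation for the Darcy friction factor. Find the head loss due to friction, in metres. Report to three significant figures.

V = 4Q/(πD²) = 4·0.0743/(π·0.306²) = 1.010 m/s
Re = VD/ν = 1.010·0.306/2.09×10^-6 = 1.48×10^5 → turbulent
ε/D = 0.44/306 = 0.00144
Swamee-Jain: f = 0.02314
h_f = f(L/D)V²/(2g) = 0.02314·(501/0.306)·1.010²/(2·9.81) = 1.971 m

h_f ≈ 1.97 m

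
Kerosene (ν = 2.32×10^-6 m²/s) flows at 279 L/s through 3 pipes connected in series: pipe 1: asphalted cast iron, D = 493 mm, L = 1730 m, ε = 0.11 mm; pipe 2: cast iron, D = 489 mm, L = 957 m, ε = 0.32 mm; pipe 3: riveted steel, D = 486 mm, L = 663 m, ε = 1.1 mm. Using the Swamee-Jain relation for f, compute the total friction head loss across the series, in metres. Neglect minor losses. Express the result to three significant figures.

Pipe 1: V = 1.462 m/s, Re = 3.11×10^5, ε/D = 2.23×10^-4, f = 0.01643, h_1 = f(L/D)V²/2g = 6.278 m
Pipe 2: V = 1.486 m/s, Re = 3.13×10^5, ε/D = 6.54×10^-4, f = 0.01911, h_2 = f(L/D)V²/2g = 4.208 m
Pipe 3: V = 1.504 m/s, Re = 3.15×10^5, ε/D = 0.00226, f = 0.02488, h_3 = f(L/D)V²/2g = 3.913 m
Series → Q common, losses add: H = Σh = 14.40 m

H ≈ 14.4 m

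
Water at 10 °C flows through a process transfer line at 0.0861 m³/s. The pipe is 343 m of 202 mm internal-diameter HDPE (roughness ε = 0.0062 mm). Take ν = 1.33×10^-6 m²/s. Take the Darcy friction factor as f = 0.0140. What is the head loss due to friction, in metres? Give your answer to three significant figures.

h_f ≈ 8.75 m

V = 4Q/(πD²) = 4·0.0861/(π·0.202²) = 2.687 m/s
h_f = f(L/D)V²/(2g) = 0.01400·(343/0.202)·2.687²/(2·9.81) = 8.746 m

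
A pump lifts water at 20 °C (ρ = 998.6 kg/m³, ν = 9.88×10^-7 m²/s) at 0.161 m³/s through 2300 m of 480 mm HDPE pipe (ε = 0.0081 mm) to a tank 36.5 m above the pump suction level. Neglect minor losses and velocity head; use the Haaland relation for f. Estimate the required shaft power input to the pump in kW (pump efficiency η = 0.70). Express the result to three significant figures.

P_shaft ≈ 88.2 kW

V = 4Q/(πD²) = 0.8897 m/s; Re = 4.32×10^5; ε/D = 1.69×10^-5; f = 0.01359
h_f = f(L/D)V²/2g = 2.627 m
Total head H = z + h_f = 36.5 + 2.627 = 39.13 m
P_hyd = ρgQH = 998.6·9.81·0.161·39.13 = 61.71 kW
P_shaft = P_hyd/η = 61.71/0.70 = 88.16 kW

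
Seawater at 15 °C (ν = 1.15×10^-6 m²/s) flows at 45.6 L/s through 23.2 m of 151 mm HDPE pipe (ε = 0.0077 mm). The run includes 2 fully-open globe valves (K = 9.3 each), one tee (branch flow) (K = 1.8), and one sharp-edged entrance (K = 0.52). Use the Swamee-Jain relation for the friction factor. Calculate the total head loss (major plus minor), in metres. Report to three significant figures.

H_L ≈ 7.66 m

V = 4Q/(πD²) = 2.546 m/s; V²/2g = 0.3305 m
Re = 3.34×10^5, ε/D = 5.10×10^-5 → f = 0.01469 (Swamee-Jain)
Major: h_f = f(L/D)·V²/2g = 0.01469·153.6·0.3305 = 0.7461 m
Minor: ΣK = 20.9; h_m = ΣK·V²/2g = 6.914 m
Total H_L = 0.7461 + 6.914 = 7.660 m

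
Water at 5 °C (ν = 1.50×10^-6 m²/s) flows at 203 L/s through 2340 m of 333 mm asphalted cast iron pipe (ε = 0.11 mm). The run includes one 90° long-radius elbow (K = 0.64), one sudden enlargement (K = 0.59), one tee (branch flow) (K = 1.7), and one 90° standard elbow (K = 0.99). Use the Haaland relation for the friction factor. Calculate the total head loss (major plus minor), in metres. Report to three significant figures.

V = 4Q/(πD²) = 2.331 m/s; V²/2g = 0.2769 m
Re = 5.17×10^5, ε/D = 3.30×10^-4 → f = 0.01636 (Haaland)
Major: h_f = f(L/D)·V²/2g = 0.01636·7027·0.2769 = 31.83 m
Minor: ΣK = 3.92; h_m = ΣK·V²/2g = 1.085 m
Total H_L = 31.83 + 1.085 = 32.92 m

H_L ≈ 32.9 m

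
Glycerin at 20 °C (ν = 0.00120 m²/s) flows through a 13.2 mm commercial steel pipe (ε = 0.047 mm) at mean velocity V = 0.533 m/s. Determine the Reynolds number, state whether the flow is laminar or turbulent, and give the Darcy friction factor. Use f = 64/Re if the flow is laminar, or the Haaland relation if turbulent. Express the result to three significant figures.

Re = VD/ν = 0.5330·0.0132/0.00120 = 5.86
Re < 2300 → laminar → f = 64/Re = 10.92

Re ≈ 5.86; laminar; f = 64/Re ≈ 10.9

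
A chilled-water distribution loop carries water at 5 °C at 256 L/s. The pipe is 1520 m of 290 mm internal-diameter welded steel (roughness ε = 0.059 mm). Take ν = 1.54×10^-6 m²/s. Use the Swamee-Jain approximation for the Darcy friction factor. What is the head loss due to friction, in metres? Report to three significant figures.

h_f ≈ 60.6 m

V = 4Q/(πD²) = 4·0.256/(π·0.290²) = 3.876 m/s
Re = VD/ν = 3.876·0.290/1.54×10^-6 = 7.30×10^5 → turbulent
ε/D = 0.059/290 = 2.03×10^-4
Swamee-Jain: f = 0.01510
h_f = f(L/D)V²/(2g) = 0.01510·(1520/0.290)·3.876²/(2·9.81) = 60.59 m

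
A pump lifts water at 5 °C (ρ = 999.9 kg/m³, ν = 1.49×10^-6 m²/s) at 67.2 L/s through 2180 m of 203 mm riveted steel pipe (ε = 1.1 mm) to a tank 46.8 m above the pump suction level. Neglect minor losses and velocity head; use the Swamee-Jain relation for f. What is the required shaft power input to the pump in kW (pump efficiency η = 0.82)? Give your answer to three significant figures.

P_shaft ≈ 97.5 kW

V = 4Q/(πD²) = 2.076 m/s; Re = 2.83×10^5; ε/D = 0.00542; f = 0.03158
h_f = f(L/D)V²/2g = 74.51 m
Total head H = z + h_f = 46.8 + 74.51 = 121.3 m
P_hyd = ρgQH = 999.9·9.81·0.0672·121.3 = 79.96 kW
P_shaft = P_hyd/η = 79.96/0.82 = 97.52 kW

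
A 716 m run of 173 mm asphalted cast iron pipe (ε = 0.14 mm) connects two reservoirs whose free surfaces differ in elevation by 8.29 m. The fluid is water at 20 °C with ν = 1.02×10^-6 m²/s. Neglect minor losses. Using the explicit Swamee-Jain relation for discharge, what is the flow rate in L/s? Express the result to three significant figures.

Q ≈ 32.9 L/s

Swamee-Jain (Type II): Q = -0.965·√(gD⁵h_f/L)·ln[ε/(3.7D) + √(3.17ν²L/(gD³h_f))]
√(gD⁵h_f/L) = √(9.81·0.173⁵·8.29/716) = 0.004195
ε/(3.7D) = 2.19×10^-4; √(3.17ν²L/(gD³h_f)) = 7.49×10^-5
Q = -0.965·0.004195·ln(2.936×10^-4) = 0.03293 m³/s
Check: V = 1.40 m/s, Re = 2.38×10^5, f = 0.02018, h_f = 8.35 m ≈ 8.29 m ✓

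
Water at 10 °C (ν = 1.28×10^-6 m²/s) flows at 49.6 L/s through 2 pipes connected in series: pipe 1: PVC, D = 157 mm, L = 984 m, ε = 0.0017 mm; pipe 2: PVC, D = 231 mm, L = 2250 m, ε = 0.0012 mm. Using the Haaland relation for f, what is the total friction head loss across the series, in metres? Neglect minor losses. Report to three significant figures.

Pipe 1: V = 2.562 m/s, Re = 3.14×10^5, ε/D = 1.08×10^-5, f = 0.01431, h_1 = f(L/D)V²/2g = 30.00 m
Pipe 2: V = 1.183 m/s, Re = 2.14×10^5, ε/D = 5.19×10^-6, f = 0.01533, h_2 = f(L/D)V²/2g = 10.66 m
Series → Q common, losses add: H = Σh = 40.67 m

H ≈ 40.7 m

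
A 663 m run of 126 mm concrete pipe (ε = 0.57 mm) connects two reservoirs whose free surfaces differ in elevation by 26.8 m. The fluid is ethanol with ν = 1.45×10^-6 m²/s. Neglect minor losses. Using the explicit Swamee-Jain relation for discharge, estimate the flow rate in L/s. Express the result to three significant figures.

Q ≈ 22.7 L/s

Swamee-Jain (Type II): Q = -0.965·√(gD⁵h_f/L)·ln[ε/(3.7D) + √(3.17ν²L/(gD³h_f))]
√(gD⁵h_f/L) = √(9.81·0.126⁵·26.8/663) = 0.003549
ε/(3.7D) = 0.00122; √(3.17ν²L/(gD³h_f)) = 9.17×10^-5
Q = -0.965·0.003549·ln(0.001314) = 0.02272 m³/s
Check: V = 1.82 m/s, Re = 1.58×10^5, f = 0.03031, h_f = 27.0 m ≈ 26.8 m ✓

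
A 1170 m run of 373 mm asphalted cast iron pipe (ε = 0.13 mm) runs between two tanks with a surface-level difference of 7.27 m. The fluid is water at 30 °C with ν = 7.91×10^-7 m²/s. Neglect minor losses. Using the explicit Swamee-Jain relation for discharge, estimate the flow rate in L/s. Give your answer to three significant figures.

Q ≈ 183 L/s

Swamee-Jain (Type II): Q = -0.965·√(gD⁵h_f/L)·ln[ε/(3.7D) + √(3.17ν²L/(gD³h_f))]
√(gD⁵h_f/L) = √(9.81·0.373⁵·7.27/1170) = 0.02098
ε/(3.7D) = 9.42×10^-5; √(3.17ν²L/(gD³h_f)) = 2.50×10^-5
Q = -0.965·0.02098·ln(1.192×10^-4) = 0.1829 m³/s
Check: V = 1.67 m/s, Re = 7.89×10^5, f = 0.01634, h_f = 7.32 m ≈ 7.27 m ✓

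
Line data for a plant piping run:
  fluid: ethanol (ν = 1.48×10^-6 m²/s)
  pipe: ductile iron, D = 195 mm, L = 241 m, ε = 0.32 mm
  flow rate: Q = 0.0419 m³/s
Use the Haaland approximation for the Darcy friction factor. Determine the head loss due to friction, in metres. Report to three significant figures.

V = 4Q/(πD²) = 4·0.0419/(π·0.195²) = 1.403 m/s
Re = VD/ν = 1.403·0.195/1.48×10^-6 = 1.85×10^5 → turbulent
ε/D = 0.32/195 = 0.00164
Haaland: f = 0.02324
h_f = f(L/D)V²/(2g) = 0.02324·(241/0.195)·1.403²/(2·9.81) = 2.882 m

h_f ≈ 2.88 m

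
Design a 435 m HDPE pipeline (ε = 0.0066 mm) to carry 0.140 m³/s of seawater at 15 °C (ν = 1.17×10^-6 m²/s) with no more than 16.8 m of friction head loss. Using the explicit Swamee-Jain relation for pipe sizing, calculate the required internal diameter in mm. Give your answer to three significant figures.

D ≈ 225 mm

Swamee-Jain (Type III): D = 0.66·[ε^1.25·(LQ²/(gh_f))^4.75 + ν·Q^9.4·(L/(gh_f))^5.2]^0.04
LQ²/(gh_f) = 0.05173; L/(gh_f) = 2.639
Term 1 = ε^1.25·(…)^4.75 = 2.60×10^-13; Term 2 = ν·Q^9.4·(…)^5.2 = 1.71×10^-12
D = 0.66·(2.60×10^-13 + 1.71×10^-12)^0.04 = 0.2246 m = 225 mm
Check: V = 3.53 m/s, Re = 6.78×10^5, f = 0.01295, h_f = 16.0 m ≈ 16.8 m ✓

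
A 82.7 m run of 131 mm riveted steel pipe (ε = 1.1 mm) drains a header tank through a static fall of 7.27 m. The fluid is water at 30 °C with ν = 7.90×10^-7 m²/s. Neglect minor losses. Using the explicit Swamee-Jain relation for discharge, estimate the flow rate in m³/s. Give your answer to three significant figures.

Q ≈ 0.0338 m³/s

Swamee-Jain (Type II): Q = -0.965·√(gD⁵h_f/L)·ln[ε/(3.7D) + √(3.17ν²L/(gD³h_f))]
√(gD⁵h_f/L) = √(9.81·0.131⁵·7.27/82.7) = 0.005768
ε/(3.7D) = 0.00227; √(3.17ν²L/(gD³h_f)) = 3.19×10^-5
Q = -0.965·0.005768·ln(0.002301) = 0.03381 m³/s
Check: V = 2.51 m/s, Re = 4.16×10^5, f = 0.03602, h_f = 7.29 m ≈ 7.27 m ✓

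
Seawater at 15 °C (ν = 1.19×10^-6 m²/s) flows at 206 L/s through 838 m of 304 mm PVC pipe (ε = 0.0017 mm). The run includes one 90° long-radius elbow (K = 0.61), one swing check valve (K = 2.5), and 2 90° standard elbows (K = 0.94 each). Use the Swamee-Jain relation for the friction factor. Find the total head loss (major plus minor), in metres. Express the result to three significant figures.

H_L ≈ 16.1 m

V = 4Q/(πD²) = 2.838 m/s; V²/2g = 0.4105 m
Re = 7.25×10^5, ε/D = 5.59×10^-6 → f = 0.01238 (Swamee-Jain)
Major: h_f = f(L/D)·V²/2g = 0.01238·2757·0.4105 = 14.01 m
Minor: ΣK = 4.99; h_m = ΣK·V²/2g = 2.049 m
Total H_L = 14.01 + 2.049 = 16.05 m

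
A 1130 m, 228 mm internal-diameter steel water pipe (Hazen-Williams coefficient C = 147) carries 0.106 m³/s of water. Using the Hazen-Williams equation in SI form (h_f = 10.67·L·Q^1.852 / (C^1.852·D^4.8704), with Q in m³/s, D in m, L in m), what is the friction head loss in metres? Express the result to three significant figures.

h_f = 10.67·1130·0.106^1.852 / (147^1.852·0.228^4.8704) = 24.51 m

h_f ≈ 24.5 m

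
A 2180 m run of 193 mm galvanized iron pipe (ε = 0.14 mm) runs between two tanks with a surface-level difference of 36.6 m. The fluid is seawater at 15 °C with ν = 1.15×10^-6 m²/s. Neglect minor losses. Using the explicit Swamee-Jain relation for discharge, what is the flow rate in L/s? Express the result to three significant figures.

Swamee-Jain (Type II): Q = -0.965·√(gD⁵h_f/L)·ln[ε/(3.7D) + √(3.17ν²L/(gD³h_f))]
√(gD⁵h_f/L) = √(9.81·0.193⁵·36.6/2180) = 0.006641
ε/(3.7D) = 1.96×10^-4; √(3.17ν²L/(gD³h_f)) = 5.95×10^-5
Q = -0.965·0.006641·ln(2.556×10^-4) = 0.05301 m³/s
Check: V = 1.81 m/s, Re = 3.04×10^5, f = 0.01950, h_f = 36.9 m ≈ 36.6 m ✓

Q ≈ 53.0 L/s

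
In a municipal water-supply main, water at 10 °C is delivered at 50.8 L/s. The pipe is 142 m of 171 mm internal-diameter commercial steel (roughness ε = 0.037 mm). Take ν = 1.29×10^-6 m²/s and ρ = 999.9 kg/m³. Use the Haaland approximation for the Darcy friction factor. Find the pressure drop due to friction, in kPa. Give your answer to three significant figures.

Δp ≈ 33.0 kPa

V = 4Q/(πD²) = 4·0.0508/(π·0.171²) = 2.212 m/s
Re = VD/ν = 2.212·0.171/1.29×10^-6 = 2.93×10^5 → turbulent
ε/D = 0.037/171 = 2.16×10^-4
Haaland: f = 0.01623
h_f = f(L/D)V²/(2g) = 0.01623·(142/0.171)·2.212²/(2·9.81) = 3.361 m
Δp = ρg·h_f = 999.9·9.81·3.361 = 32.97 kPa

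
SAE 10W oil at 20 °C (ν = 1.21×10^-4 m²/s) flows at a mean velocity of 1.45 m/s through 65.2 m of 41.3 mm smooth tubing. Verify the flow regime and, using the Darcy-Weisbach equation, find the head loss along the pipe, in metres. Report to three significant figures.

h_f ≈ 21.9 m

Re = VD/ν = 1.45·0.04130/1.21×10^-4 = 495 → laminar (Re < 2300)
f = 64/Re = 0.1293
h_f = f(L/D)V²/(2g) = 0.1293·(65.2/0.04130)·1.45²/(2·9.81) = 21.88 m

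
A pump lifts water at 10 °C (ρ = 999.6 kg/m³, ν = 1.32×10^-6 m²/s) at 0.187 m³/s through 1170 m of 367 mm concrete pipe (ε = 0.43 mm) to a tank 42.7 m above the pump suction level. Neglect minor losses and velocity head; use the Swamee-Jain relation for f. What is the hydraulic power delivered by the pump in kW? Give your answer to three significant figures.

V = 4Q/(πD²) = 1.768 m/s; Re = 4.91×10^5; ε/D = 0.00117; f = 0.02108
h_f = f(L/D)V²/2g = 10.70 m
Total head H = z + h_f = 42.7 + 10.70 = 53.40 m
P_hyd = ρgQH = 999.6·9.81·0.187·53.40 = 97.93 kW

P_hyd ≈ 97.9 kW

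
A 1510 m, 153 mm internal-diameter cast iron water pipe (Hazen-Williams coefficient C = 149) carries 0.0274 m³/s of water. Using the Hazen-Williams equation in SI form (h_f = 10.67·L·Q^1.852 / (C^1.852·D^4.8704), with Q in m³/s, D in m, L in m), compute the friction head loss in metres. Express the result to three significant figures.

h_f ≈ 18.2 m

h_f = 10.67·1510·0.0274^1.852 / (149^1.852·0.153^4.8704) = 18.20 m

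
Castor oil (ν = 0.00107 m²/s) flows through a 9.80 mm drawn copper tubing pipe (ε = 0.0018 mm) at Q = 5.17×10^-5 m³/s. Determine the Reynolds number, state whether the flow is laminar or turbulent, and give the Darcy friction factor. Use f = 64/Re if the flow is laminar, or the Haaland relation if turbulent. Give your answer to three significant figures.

V = 4Q/(πD²) = 0.6854 m/s
Re = VD/ν = 0.6854·0.00980/0.00107 = 6.28
Re < 2300 → laminar → f = 64/Re = 10.20

Re ≈ 6.28; laminar; f = 64/Re ≈ 10.2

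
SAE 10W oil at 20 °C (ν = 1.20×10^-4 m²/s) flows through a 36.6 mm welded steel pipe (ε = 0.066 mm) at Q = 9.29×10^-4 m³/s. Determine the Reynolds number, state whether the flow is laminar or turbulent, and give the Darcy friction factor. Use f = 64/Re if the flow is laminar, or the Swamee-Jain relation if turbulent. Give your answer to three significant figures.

V = 4Q/(πD²) = 0.8830 m/s
Re = VD/ν = 0.8830·0.0366/1.20×10^-4 = 269
Re < 2300 → laminar → f = 64/Re = 0.2376

Re ≈ 269; laminar; f = 64/Re ≈ 0.238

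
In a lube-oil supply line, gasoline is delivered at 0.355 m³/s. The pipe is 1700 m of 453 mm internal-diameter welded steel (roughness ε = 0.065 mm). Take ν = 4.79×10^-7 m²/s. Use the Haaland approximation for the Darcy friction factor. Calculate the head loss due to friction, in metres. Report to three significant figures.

V = 4Q/(πD²) = 4·0.355/(π·0.453²) = 2.203 m/s
Re = VD/ν = 2.203·0.453/4.79×10^-7 = 2.08×10^6 → turbulent
ε/D = 0.065/453 = 1.43×10^-4
Haaland: f = 0.01342
h_f = f(L/D)V²/(2g) = 0.01342·(1700/0.453)·2.203²/(2·9.81) = 12.45 m

h_f ≈ 12.5 m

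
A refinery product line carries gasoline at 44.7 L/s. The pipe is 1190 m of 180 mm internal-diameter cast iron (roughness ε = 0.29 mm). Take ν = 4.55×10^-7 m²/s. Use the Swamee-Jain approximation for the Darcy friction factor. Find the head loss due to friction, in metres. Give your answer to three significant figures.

h_f ≈ 23.4 m

V = 4Q/(πD²) = 4·0.0447/(π·0.180²) = 1.757 m/s
Re = VD/ν = 1.757·0.180/4.55×10^-7 = 6.95×10^5 → turbulent
ε/D = 0.29/180 = 0.00161
Swamee-Jain: f = 0.02254
h_f = f(L/D)V²/(2g) = 0.02254·(1190/0.180)·1.757²/(2·9.81) = 23.43 m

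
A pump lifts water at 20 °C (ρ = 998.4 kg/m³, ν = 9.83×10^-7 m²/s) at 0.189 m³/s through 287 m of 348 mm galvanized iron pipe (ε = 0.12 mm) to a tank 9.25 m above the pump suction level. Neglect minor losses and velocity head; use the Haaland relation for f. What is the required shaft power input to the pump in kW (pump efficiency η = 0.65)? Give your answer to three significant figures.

V = 4Q/(πD²) = 1.987 m/s; Re = 7.03×10^5; ε/D = 3.45×10^-4; f = 0.01622
h_f = f(L/D)V²/2g = 2.691 m
Total head H = z + h_f = 9.25 + 2.691 = 11.94 m
P_hyd = ρgQH = 998.4·9.81·0.189·11.94 = 22.11 kW
P_shaft = P_hyd/η = 22.11/0.65 = 34.01 kW

P_shaft ≈ 34.0 kW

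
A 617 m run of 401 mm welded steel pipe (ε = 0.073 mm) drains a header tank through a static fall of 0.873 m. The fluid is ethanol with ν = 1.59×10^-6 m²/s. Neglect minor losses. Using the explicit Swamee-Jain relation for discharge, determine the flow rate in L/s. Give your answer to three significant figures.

Swamee-Jain (Type II): Q = -0.965·√(gD⁵h_f/L)·ln[ε/(3.7D) + √(3.17ν²L/(gD³h_f))]
√(gD⁵h_f/L) = √(9.81·0.401⁵·0.873/617) = 0.01200
ε/(3.7D) = 4.92×10^-5; √(3.17ν²L/(gD³h_f)) = 9.46×10^-5
Q = -0.965·0.01200·ln(1.438×10^-4) = 0.1024 m³/s
Check: V = 0.811 m/s, Re = 2.05×10^5, f = 0.01695, h_f = 0.874 m ≈ 0.873 m ✓

Q ≈ 102 L/s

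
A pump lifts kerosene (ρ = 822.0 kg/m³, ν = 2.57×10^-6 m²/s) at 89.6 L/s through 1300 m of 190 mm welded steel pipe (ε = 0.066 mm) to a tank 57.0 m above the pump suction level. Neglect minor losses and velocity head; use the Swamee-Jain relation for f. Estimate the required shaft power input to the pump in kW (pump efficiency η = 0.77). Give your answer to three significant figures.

P_shaft ≈ 112 kW

V = 4Q/(πD²) = 3.160 m/s; Re = 2.34×10^5; ε/D = 3.47×10^-4; f = 0.01779
h_f = f(L/D)V²/2g = 61.96 m
Total head H = z + h_f = 57.0 + 61.96 = 119.0 m
P_hyd = ρgQH = 822.0·9.81·0.0896·119.0 = 85.95 kW
P_shaft = P_hyd/η = 85.95/0.77 = 111.6 kW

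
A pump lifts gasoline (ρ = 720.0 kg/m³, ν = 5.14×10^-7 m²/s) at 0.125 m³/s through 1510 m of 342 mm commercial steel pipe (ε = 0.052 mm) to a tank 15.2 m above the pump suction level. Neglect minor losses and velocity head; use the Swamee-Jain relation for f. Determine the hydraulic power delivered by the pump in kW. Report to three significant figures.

V = 4Q/(πD²) = 1.361 m/s; Re = 9.05×10^5; ε/D = 1.52×10^-4; f = 0.01431
h_f = f(L/D)V²/2g = 5.962 m
Total head H = z + h_f = 15.2 + 5.962 = 21.16 m
P_hyd = ρgQH = 720.0·9.81·0.125·21.16 = 18.68 kW

P_hyd ≈ 18.7 kW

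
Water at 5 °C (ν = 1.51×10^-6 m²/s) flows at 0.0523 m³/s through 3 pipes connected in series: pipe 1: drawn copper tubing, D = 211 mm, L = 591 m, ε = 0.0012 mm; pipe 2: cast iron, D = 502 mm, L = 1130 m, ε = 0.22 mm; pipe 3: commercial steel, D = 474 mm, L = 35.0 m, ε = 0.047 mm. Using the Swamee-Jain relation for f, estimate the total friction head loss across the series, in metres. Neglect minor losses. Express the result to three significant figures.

H ≈ 5.11 m

Pipe 1: V = 1.496 m/s, Re = 2.09×10^5, ε/D = 5.69×10^-6, f = 0.01545, h_1 = f(L/D)V²/2g = 4.935 m
Pipe 2: V = 0.2642 m/s, Re = 8.78×10^4, ε/D = 4.38×10^-4, f = 0.02051, h_2 = f(L/D)V²/2g = 0.1643 m
Pipe 3: V = 0.2964 m/s, Re = 9.30×10^4, ε/D = 9.92×10^-5, f = 0.01870, h_3 = f(L/D)V²/2g = 0.006181 m
Series → Q common, losses add: H = Σh = 5.106 m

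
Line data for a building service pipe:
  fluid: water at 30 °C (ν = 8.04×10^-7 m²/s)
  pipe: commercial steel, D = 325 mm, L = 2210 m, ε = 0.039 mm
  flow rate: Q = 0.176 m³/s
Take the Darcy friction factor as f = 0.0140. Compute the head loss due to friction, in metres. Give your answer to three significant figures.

V = 4Q/(πD²) = 4·0.176/(π·0.325²) = 2.122 m/s
h_f = f(L/D)V²/(2g) = 0.01400·(2210/0.325)·2.122²/(2·9.81) = 21.84 m

h_f ≈ 21.8 m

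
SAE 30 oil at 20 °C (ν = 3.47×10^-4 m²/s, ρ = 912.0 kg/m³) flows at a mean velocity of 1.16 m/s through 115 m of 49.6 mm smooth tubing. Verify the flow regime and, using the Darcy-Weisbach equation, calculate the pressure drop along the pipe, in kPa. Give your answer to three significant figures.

Re = VD/ν = 1.16·0.04960/3.47×10^-4 = 166 → laminar (Re < 2300)
f = 64/Re = 0.3860
h_f = f(L/D)V²/(2g) = 0.3860·(115/0.04960)·1.16²/(2·9.81) = 61.38 m
Δp = ρg·h_f = 912.0·9.81·61.38 = 549.1 kPa

Δp ≈ 549 kPa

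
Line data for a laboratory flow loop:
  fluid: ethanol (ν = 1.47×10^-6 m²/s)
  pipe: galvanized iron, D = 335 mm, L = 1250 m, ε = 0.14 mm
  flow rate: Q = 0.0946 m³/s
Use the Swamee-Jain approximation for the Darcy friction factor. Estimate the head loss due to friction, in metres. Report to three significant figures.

V = 4Q/(πD²) = 4·0.0946/(π·0.335²) = 1.073 m/s
Re = VD/ν = 1.073·0.335/1.47×10^-6 = 2.45×10^5 → turbulent
ε/D = 0.14/335 = 4.18×10^-4
Swamee-Jain: f = 0.01814
h_f = f(L/D)V²/(2g) = 0.01814·(1250/0.335)·1.073²/(2·9.81) = 3.975 m

h_f ≈ 3.97 m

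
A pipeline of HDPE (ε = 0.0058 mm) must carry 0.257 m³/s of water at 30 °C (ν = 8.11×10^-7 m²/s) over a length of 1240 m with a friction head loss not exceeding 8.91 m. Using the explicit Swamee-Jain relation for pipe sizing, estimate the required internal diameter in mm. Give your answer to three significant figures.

D ≈ 394 mm

Swamee-Jain (Type III): D = 0.66·[ε^1.25·(LQ²/(gh_f))^4.75 + ν·Q^9.4·(L/(gh_f))^5.2]^0.04
LQ²/(gh_f) = 0.9370; L/(gh_f) = 14.19
Term 1 = ε^1.25·(…)^4.75 = 2.09×10^-7; Term 2 = ν·Q^9.4·(…)^5.2 = 2.25×10^-6
D = 0.66·(2.09×10^-7 + 2.25×10^-6)^0.04 = 0.3937 m = 394 mm
Check: V = 2.11 m/s, Re = 1.02×10^6, f = 0.01192, h_f = 8.53 m ≈ 8.91 m ✓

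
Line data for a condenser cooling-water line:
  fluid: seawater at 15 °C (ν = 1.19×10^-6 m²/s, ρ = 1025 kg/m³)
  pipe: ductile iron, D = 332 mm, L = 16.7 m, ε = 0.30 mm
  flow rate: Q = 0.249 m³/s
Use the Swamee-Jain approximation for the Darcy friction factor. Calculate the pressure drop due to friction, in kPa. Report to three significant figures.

Δp ≈ 4.19 kPa

V = 4Q/(πD²) = 4·0.249/(π·0.332²) = 2.876 m/s
Re = VD/ν = 2.876·0.332/1.19×10^-6 = 8.02×10^5 → turbulent
ε/D = 0.30/332 = 9.04×10^-4
Swamee-Jain: f = 0.01967
h_f = f(L/D)V²/(2g) = 0.01967·(16.7/0.332)·2.876²/(2·9.81) = 0.4171 m
Δp = ρg·h_f = 1025·9.81·0.4171 = 4.195 kPa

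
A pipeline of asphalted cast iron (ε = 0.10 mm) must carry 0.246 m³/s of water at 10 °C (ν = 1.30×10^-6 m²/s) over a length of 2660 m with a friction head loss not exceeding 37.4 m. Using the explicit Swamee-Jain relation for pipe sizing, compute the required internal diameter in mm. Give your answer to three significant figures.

D ≈ 361 mm

Swamee-Jain (Type III): D = 0.66·[ε^1.25·(LQ²/(gh_f))^4.75 + ν·Q^9.4·(L/(gh_f))^5.2]^0.04
LQ²/(gh_f) = 0.4387; L/(gh_f) = 7.250
Term 1 = ε^1.25·(…)^4.75 = 2.00×10^-7; Term 2 = ν·Q^9.4·(…)^5.2 = 7.29×10^-8
D = 0.66·(2.00×10^-7 + 7.29×10^-8)^0.04 = 0.3606 m = 361 mm
Check: V = 2.41 m/s, Re = 6.68×10^5, f = 0.01588, h_f = 34.7 m ≈ 37.4 m ✓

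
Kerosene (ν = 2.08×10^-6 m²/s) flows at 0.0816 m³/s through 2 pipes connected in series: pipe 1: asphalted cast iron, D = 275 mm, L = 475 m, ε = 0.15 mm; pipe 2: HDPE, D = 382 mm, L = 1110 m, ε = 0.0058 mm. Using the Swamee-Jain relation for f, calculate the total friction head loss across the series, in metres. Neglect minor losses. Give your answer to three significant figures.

Pipe 1: V = 1.374 m/s, Re = 1.82×10^5, ε/D = 5.45×10^-4, f = 0.01933, h_1 = f(L/D)V²/2g = 3.212 m
Pipe 2: V = 0.7120 m/s, Re = 1.31×10^5, ε/D = 1.52×10^-5, f = 0.01701, h_2 = f(L/D)V²/2g = 1.277 m
Series → Q common, losses add: H = Σh = 4.490 m

H ≈ 4.49 m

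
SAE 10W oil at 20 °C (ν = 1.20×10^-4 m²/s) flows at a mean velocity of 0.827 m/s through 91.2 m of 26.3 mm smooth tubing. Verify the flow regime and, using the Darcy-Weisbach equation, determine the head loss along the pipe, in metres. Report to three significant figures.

Re = VD/ν = 0.827·0.02630/1.20×10^-4 = 181 → laminar (Re < 2300)
f = 64/Re = 0.3531
h_f = f(L/D)V²/(2g) = 0.3531·(91.2/0.02630)·0.827²/(2·9.81) = 42.68 m

h_f ≈ 42.7 m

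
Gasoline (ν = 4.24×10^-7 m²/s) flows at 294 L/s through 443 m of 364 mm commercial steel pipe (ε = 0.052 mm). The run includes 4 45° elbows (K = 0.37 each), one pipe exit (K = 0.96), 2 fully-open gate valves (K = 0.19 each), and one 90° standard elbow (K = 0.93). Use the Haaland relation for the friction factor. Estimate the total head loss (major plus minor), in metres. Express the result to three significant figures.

V = 4Q/(πD²) = 2.825 m/s; V²/2g = 0.4068 m
Re = 2.43×10^6, ε/D = 1.43×10^-4 → f = 0.01334 (Haaland)
Major: h_f = f(L/D)·V²/2g = 0.01334·1217·0.4068 = 6.604 m
Minor: ΣK = 3.75; h_m = ΣK·V²/2g = 1.526 m
Total H_L = 6.604 + 1.526 = 8.129 m

H_L ≈ 8.13 m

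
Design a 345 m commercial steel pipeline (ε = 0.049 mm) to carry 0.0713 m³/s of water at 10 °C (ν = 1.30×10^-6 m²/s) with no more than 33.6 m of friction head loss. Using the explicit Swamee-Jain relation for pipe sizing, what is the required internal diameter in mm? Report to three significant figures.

D ≈ 151 mm

Swamee-Jain (Type III): D = 0.66·[ε^1.25·(LQ²/(gh_f))^4.75 + ν·Q^9.4·(L/(gh_f))^5.2]^0.04
LQ²/(gh_f) = 0.005321; L/(gh_f) = 1.047
Term 1 = ε^1.25·(…)^4.75 = 6.47×10^-17; Term 2 = ν·Q^9.4·(…)^5.2 = 2.73×10^-17
D = 0.66·(6.47×10^-17 + 2.73×10^-17)^0.04 = 0.1507 m = 151 mm
Check: V = 4.00 m/s, Re = 4.63×10^5, f = 0.01665, h_f = 31.1 m ≈ 33.6 m ✓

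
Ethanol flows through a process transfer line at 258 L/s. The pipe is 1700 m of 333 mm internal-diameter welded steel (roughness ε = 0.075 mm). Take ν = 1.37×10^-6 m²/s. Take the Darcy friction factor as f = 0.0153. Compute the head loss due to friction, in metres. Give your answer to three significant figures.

h_f ≈ 34.9 m

V = 4Q/(πD²) = 4·0.258/(π·0.333²) = 2.962 m/s
h_f = f(L/D)V²/(2g) = 0.01530·(1700/0.333)·2.962²/(2·9.81) = 34.94 m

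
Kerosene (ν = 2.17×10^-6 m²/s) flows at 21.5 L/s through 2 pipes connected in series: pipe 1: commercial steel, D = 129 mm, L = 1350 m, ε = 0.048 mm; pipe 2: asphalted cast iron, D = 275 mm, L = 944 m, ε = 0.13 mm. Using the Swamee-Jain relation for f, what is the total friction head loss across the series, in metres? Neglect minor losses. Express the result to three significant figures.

Pipe 1: V = 1.645 m/s, Re = 9.78×10^4, ε/D = 3.72×10^-4, f = 0.01990, h_1 = f(L/D)V²/2g = 28.73 m
Pipe 2: V = 0.3620 m/s, Re = 4.59×10^4, ε/D = 4.73×10^-4, f = 0.02287, h_2 = f(L/D)V²/2g = 0.5242 m
Series → Q common, losses add: H = Σh = 29.25 m

H ≈ 29.3 m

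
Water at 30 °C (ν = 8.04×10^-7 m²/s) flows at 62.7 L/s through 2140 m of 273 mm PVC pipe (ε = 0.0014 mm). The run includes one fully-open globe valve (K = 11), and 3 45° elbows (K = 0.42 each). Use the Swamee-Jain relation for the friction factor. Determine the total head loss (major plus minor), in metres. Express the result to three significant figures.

H_L ≈ 7.11 m

V = 4Q/(πD²) = 1.071 m/s; V²/2g = 0.05848 m
Re = 3.64×10^5, ε/D = 5.13×10^-6 → f = 0.01394 (Swamee-Jain)
Major: h_f = f(L/D)·V²/2g = 0.01394·7839·0.05848 = 6.389 m
Minor: ΣK = 12.3; h_m = ΣK·V²/2g = 0.7170 m
Total H_L = 6.389 + 0.7170 = 7.106 m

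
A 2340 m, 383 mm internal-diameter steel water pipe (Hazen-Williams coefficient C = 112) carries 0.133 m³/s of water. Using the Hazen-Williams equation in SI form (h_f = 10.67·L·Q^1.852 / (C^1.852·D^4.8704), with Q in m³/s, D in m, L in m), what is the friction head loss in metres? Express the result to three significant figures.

h_f ≈ 10.2 m

h_f = 10.67·2340·0.133^1.852 / (112^1.852·0.383^4.8704) = 10.22 m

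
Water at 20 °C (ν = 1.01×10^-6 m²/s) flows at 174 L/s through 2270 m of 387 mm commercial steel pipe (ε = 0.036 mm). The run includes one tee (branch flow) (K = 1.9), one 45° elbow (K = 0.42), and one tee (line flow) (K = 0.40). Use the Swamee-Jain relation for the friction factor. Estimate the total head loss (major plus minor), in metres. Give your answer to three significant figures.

H_L ≈ 9.58 m

V = 4Q/(πD²) = 1.479 m/s; V²/2g = 0.1115 m
Re = 5.67×10^5, ε/D = 9.30×10^-5 → f = 0.01418 (Swamee-Jain)
Major: h_f = f(L/D)·V²/2g = 0.01418·5866·0.1115 = 9.275 m
Minor: ΣK = 2.72; h_m = ΣK·V²/2g = 0.3034 m
Total H_L = 9.275 + 0.3034 = 9.579 m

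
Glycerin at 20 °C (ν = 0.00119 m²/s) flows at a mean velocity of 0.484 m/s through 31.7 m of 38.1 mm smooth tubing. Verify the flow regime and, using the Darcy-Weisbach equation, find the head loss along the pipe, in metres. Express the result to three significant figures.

Re = VD/ν = 0.484·0.03810/0.00119 = 15.5 → laminar (Re < 2300)
f = 64/Re = 4.130
h_f = f(L/D)V²/(2g) = 4.130·(31.7/0.03810)·0.484²/(2·9.81) = 41.03 m

h_f ≈ 41.0 m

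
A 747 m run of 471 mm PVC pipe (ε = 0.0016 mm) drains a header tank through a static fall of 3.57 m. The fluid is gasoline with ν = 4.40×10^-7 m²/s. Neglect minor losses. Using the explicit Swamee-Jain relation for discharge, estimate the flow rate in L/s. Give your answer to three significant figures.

Swamee-Jain (Type II): Q = -0.965·√(gD⁵h_f/L)·ln[ε/(3.7D) + √(3.17ν²L/(gD³h_f))]
√(gD⁵h_f/L) = √(9.81·0.471⁵·3.57/747) = 0.03297
ε/(3.7D) = 9.18×10^-7; √(3.17ν²L/(gD³h_f)) = 1.12×10^-5
Q = -0.965·0.03297·ln(1.211×10^-5) = 0.3602 m³/s
Check: V = 2.07 m/s, Re = 2.21×10^6, f = 0.01034, h_f = 3.57 m ≈ 3.57 m ✓

Q ≈ 360 L/s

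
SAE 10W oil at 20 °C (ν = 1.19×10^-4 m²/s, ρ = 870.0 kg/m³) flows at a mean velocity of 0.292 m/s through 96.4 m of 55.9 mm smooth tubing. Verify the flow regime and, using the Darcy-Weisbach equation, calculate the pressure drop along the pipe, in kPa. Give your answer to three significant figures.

Re = VD/ν = 0.292·0.05590/1.19×10^-4 = 137 → laminar (Re < 2300)
f = 64/Re = 0.4666
h_f = f(L/D)V²/(2g) = 0.4666·(96.4/0.05590)·0.292²/(2·9.81) = 3.497 m
Δp = ρg·h_f = 870.0·9.81·3.497 = 29.84 kPa

Δp ≈ 29.8 kPa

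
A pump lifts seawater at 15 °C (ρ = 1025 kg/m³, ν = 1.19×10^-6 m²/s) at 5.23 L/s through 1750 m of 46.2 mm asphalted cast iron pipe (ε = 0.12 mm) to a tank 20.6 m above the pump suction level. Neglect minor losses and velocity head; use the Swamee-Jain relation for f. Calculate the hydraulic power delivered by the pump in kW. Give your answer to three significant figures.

V = 4Q/(πD²) = 3.120 m/s; Re = 1.21×10^5; ε/D = 0.00260; f = 0.02656
h_f = f(L/D)V²/2g = 499.0 m
Total head H = z + h_f = 20.6 + 499.0 = 519.6 m
P_hyd = ρgQH = 1025·9.81·0.00523·519.6 = 27.33 kW

P_hyd ≈ 27.3 kW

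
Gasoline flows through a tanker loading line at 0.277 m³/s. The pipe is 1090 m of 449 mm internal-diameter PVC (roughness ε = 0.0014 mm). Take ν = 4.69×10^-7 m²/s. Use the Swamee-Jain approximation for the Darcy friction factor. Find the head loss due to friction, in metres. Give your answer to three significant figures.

V = 4Q/(πD²) = 4·0.277/(π·0.449²) = 1.749 m/s
Re = VD/ν = 1.749·0.449/4.69×10^-7 = 1.67×10^6 → turbulent
ε/D = 0.0014/449 = 3.12×10^-6
Swamee-Jain: f = 0.01077
h_f = f(L/D)V²/(2g) = 0.01077·(1090/0.449)·1.749²/(2·9.81) = 4.078 m

h_f ≈ 4.08 m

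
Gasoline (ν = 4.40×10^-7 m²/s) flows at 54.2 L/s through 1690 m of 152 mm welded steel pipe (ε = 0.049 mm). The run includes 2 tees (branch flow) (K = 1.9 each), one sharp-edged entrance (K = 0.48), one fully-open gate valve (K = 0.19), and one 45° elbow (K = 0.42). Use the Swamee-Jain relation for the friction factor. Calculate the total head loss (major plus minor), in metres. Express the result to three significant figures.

V = 4Q/(πD²) = 2.987 m/s; V²/2g = 0.4547 m
Re = 1.03×10^6, ε/D = 3.22×10^-4 → f = 0.01593 (Swamee-Jain)
Major: h_f = f(L/D)·V²/2g = 0.01593·11118·0.4547 = 80.55 m
Minor: ΣK = 4.89; h_m = ΣK·V²/2g = 2.224 m
Total H_L = 80.55 + 2.224 = 82.77 m

H_L ≈ 82.8 m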